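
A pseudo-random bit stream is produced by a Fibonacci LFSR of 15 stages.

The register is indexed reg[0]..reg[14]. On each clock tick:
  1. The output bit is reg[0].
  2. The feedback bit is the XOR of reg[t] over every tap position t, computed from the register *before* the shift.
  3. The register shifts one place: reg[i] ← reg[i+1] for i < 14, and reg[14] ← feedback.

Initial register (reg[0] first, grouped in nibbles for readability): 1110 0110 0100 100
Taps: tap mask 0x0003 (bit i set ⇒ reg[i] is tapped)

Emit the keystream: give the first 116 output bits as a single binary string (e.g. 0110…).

11100110010010000101010110110001111111011010010000001101110110000010110011010000111010101110001001111110010011010000

k : reg_k → out_k, fb_k
0: 111001100100100 → 1, fb=0
1: 110011001001000 → 1, fb=0
2: 100110010010000 → 1, fb=1
3: 001100100100001 → 0, fb=0
4: 011001001000010 → 0, fb=1
5: 110010010000101 → 1, fb=0
6: 100100100001010 → 1, fb=1
7: 001001000010101 → 0, fb=0
8: 010010000101010 → 0, fb=1
9: 100100001010101 → 1, fb=1
10: 001000010101011 → 0, fb=0
11: 010000101010110 → 0, fb=1
12: 100001010101101 → 1, fb=1
13: 000010101011011 → 0, fb=0
14: 000101010110110 → 0, fb=0
15: 001010101101100 → 0, fb=0
16: 010101011011000 → 0, fb=1
17: 101010110110001 → 1, fb=1
18: 010101101100011 → 0, fb=1
19: 101011011000111 → 1, fb=1
20: 010110110001111 → 0, fb=1
21: 101101100011111 → 1, fb=1
22: 011011000111111 → 0, fb=1
23: 110110001111111 → 1, fb=0
24: 101100011111110 → 1, fb=1
25: 011000111111101 → 0, fb=1
26: 110001111111011 → 1, fb=0
27: 100011111110110 → 1, fb=1
28: 000111111101101 → 0, fb=0
29: 001111111011010 → 0, fb=0
30: 011111110110100 → 0, fb=1
31: 111111101101001 → 1, fb=0
32: 111111011010010 → 1, fb=0
33: 111110110100100 → 1, fb=0
34: 111101101001000 → 1, fb=0
35: 111011010010000 → 1, fb=0
36: 110110100100000 → 1, fb=0
37: 101101001000000 → 1, fb=1
38: 011010010000001 → 0, fb=1
39: 110100100000011 → 1, fb=0
40: 101001000000110 → 1, fb=1
41: 010010000001101 → 0, fb=1
42: 100100000011011 → 1, fb=1
43: 001000000110111 → 0, fb=0
44: 010000001101110 → 0, fb=1
45: 100000011011101 → 1, fb=1
46: 000000110111011 → 0, fb=0
47: 000001101110110 → 0, fb=0
48: 000011011101100 → 0, fb=0
49: 000110111011000 → 0, fb=0
50: 001101110110000 → 0, fb=0
51: 011011101100000 → 0, fb=1
52: 110111011000001 → 1, fb=0
53: 101110110000010 → 1, fb=1
54: 011101100000101 → 0, fb=1
55: 111011000001011 → 1, fb=0
56: 110110000010110 → 1, fb=0
57: 101100000101100 → 1, fb=1
58: 011000001011001 → 0, fb=1
59: 110000010110011 → 1, fb=0
60: 100000101100110 → 1, fb=1
61: 000001011001101 → 0, fb=0
62: 000010110011010 → 0, fb=0
63: 000101100110100 → 0, fb=0
64: 001011001101000 → 0, fb=0
65: 010110011010000 → 0, fb=1
66: 101100110100001 → 1, fb=1
67: 011001101000011 → 0, fb=1
68: 110011010000111 → 1, fb=0
69: 100110100001110 → 1, fb=1
70: 001101000011101 → 0, fb=0
71: 011010000111010 → 0, fb=1
72: 110100001110101 → 1, fb=0
73: 101000011101010 → 1, fb=1
74: 010000111010101 → 0, fb=1
75: 100001110101011 → 1, fb=1
76: 000011101010111 → 0, fb=0
77: 000111010101110 → 0, fb=0
78: 001110101011100 → 0, fb=0
79: 011101010111000 → 0, fb=1
80: 111010101110001 → 1, fb=0
81: 110101011100010 → 1, fb=0
82: 101010111000100 → 1, fb=1
83: 010101110001001 → 0, fb=1
84: 101011100010011 → 1, fb=1
85: 010111000100111 → 0, fb=1
86: 101110001001111 → 1, fb=1
87: 011100010011111 → 0, fb=1
88: 111000100111111 → 1, fb=0
89: 110001001111110 → 1, fb=0
90: 100010011111100 → 1, fb=1
91: 000100111111001 → 0, fb=0
92: 001001111110010 → 0, fb=0
93: 010011111100100 → 0, fb=1
94: 100111111001001 → 1, fb=1
95: 001111110010011 → 0, fb=0
96: 011111100100110 → 0, fb=1
97: 111111001001101 → 1, fb=0
98: 111110010011010 → 1, fb=0
99: 111100100110100 → 1, fb=0
100: 111001001101000 → 1, fb=0
101: 110010011010000 → 1, fb=0
102: 100100110100000 → 1, fb=1
103: 001001101000001 → 0, fb=0
104: 010011010000010 → 0, fb=1
105: 100110100000101 → 1, fb=1
106: 001101000001011 → 0, fb=0
107: 011010000010110 → 0, fb=1
108: 110100000101101 → 1, fb=0
109: 101000001011010 → 1, fb=1
110: 010000010110101 → 0, fb=1
111: 100000101101011 → 1, fb=1
112: 000001011010111 → 0, fb=0
113: 000010110101110 → 0, fb=0
114: 000101101011100 → 0, fb=0
115: 001011010111000 → 0, fb=0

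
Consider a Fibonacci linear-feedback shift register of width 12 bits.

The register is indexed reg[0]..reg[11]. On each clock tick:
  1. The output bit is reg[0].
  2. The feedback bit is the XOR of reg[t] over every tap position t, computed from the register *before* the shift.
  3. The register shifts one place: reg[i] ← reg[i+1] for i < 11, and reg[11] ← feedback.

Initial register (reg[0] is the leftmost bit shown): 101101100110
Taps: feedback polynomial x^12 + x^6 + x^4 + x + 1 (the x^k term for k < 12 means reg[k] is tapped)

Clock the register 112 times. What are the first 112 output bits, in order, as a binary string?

k : reg_k → out_k, fb_k
0: 101101100110 → 1, fb=0
1: 011011001100 → 0, fb=0
2: 110110011000 → 1, fb=1
3: 101100110001 → 1, fb=0
4: 011001100010 → 0, fb=0
5: 110011000100 → 1, fb=1
6: 100110001001 → 1, fb=0
7: 001100010010 → 0, fb=0
8: 011000100100 → 0, fb=0
9: 110001001000 → 1, fb=0
10: 100010010000 → 1, fb=0
11: 000100100000 → 0, fb=1
12: 001001000001 → 0, fb=0
13: 010010000010 → 0, fb=0
14: 100100000100 → 1, fb=1
15: 001000001001 → 0, fb=0
16: 010000010010 → 0, fb=1
17: 100000100101 → 1, fb=0
18: 000001001010 → 0, fb=0
19: 000010010100 → 0, fb=1
20: 000100101001 → 0, fb=1
21: 001001010011 → 0, fb=0
22: 010010100110 → 0, fb=1
23: 100101001101 → 1, fb=1
24: 001010011011 → 0, fb=1
25: 010100110111 → 0, fb=0
26: 101001101110 → 1, fb=0
27: 010011011100 → 0, fb=0
28: 100110111000 → 1, fb=1
29: 001101110001 → 0, fb=1
30: 011011100011 → 0, fb=1
31: 110111000111 → 1, fb=1
32: 101110001111 → 1, fb=0
33: 011100011110 → 0, fb=1
34: 111000111101 → 1, fb=1
35: 110001111011 → 1, fb=1
36: 100011110111 → 1, fb=1
37: 000111101111 → 0, fb=0
38: 001111011110 → 0, fb=1
39: 011110111101 → 0, fb=1
40: 111101111011 → 1, fb=1
41: 111011110111 → 1, fb=0
42: 110111101110 → 1, fb=0
43: 101111011100 → 1, fb=0
44: 011110111000 → 0, fb=1
45: 111101110001 → 1, fb=1
46: 111011100011 → 1, fb=0
47: 110111000110 → 1, fb=1
48: 101110001101 → 1, fb=0
49: 011100011010 → 0, fb=1
50: 111000110101 → 1, fb=1
51: 110001101011 → 1, fb=1
52: 100011010111 → 1, fb=0
53: 000110101110 → 0, fb=0
54: 001101011100 → 0, fb=0
55: 011010111000 → 0, fb=1
56: 110101110001 → 1, fb=1
57: 101011100011 → 1, fb=1
58: 010111000111 → 0, fb=0
59: 101110001110 → 1, fb=0
60: 011100011100 → 0, fb=1
61: 111000111001 → 1, fb=1
62: 110001110011 → 1, fb=1
63: 100011100111 → 1, fb=1
64: 000111001111 → 0, fb=1
65: 001110011111 → 0, fb=1
66: 011100111111 → 0, fb=0
67: 111001111110 → 1, fb=1
68: 110011111101 → 1, fb=0
69: 100111111010 → 1, fb=1
70: 001111110101 → 0, fb=0
71: 011111101010 → 0, fb=1
72: 111111010101 → 1, fb=1
73: 111110101011 → 1, fb=0
74: 111101010110 → 1, fb=0
75: 111010101100 → 1, fb=0
76: 110101011000 → 1, fb=0
77: 101010110000 → 1, fb=1
78: 010101100001 → 0, fb=0
79: 101011000010 → 1, fb=0
80: 010110000100 → 0, fb=0
81: 101100001000 → 1, fb=1
82: 011000010001 → 0, fb=1
83: 110000100011 → 1, fb=1
84: 100001000111 → 1, fb=1
85: 000010001111 → 0, fb=1
86: 000100011111 → 0, fb=0
87: 001000111110 → 0, fb=1
88: 010001111101 → 0, fb=0
89: 100011111010 → 1, fb=1
90: 000111110101 → 0, fb=0
91: 001111101010 → 0, fb=0
92: 011111010100 → 0, fb=0
93: 111110101000 → 1, fb=0
94: 111101010000 → 1, fb=0
95: 111010100000 → 1, fb=0
96: 110101000000 → 1, fb=0
97: 101010000000 → 1, fb=0
98: 010100000000 → 0, fb=1
99: 101000000001 → 1, fb=1
100: 010000000011 → 0, fb=1
101: 100000000111 → 1, fb=1
102: 000000001111 → 0, fb=0
103: 000000011110 → 0, fb=0
104: 000000111100 → 0, fb=1
105: 000001111001 → 0, fb=1
106: 000011110011 → 0, fb=0
107: 000111100110 → 0, fb=0
108: 001111001100 → 0, fb=1
109: 011110011001 → 0, fb=0
110: 111100110010 → 1, fb=1
111: 111001100101 → 1, fb=1

1011011001100010010000010010100110111000111101111011100011010111000111001111110101011000010001111101010000000011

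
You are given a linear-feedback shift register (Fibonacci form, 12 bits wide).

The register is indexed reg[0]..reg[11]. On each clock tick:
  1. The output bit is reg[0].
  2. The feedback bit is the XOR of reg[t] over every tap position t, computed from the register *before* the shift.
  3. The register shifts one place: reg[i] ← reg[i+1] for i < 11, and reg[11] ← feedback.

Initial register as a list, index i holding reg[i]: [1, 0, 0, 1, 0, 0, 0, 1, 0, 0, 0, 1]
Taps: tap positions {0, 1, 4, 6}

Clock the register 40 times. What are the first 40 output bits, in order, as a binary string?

1001000100011110010101010010111001100000

k : reg_k → out_k, fb_k
0: 100100010001 → 1, fb=1
1: 001000100011 → 0, fb=1
2: 010001000111 → 0, fb=1
3: 100010001111 → 1, fb=0
4: 000100011110 → 0, fb=0
5: 001000111100 → 0, fb=1
6: 010001111001 → 0, fb=0
7: 100011110010 → 1, fb=1
8: 000111100101 → 0, fb=0
9: 001111001010 → 0, fb=1
10: 011110010101 → 0, fb=0
11: 111100101010 → 1, fb=1
12: 111001010101 → 1, fb=0
13: 110010101010 → 1, fb=0
14: 100101010100 → 1, fb=1
15: 001010101001 → 0, fb=0
16: 010101010010 → 0, fb=1
17: 101010100101 → 1, fb=1
18: 010101001011 → 0, fb=1
19: 101010010111 → 1, fb=0
20: 010100101110 → 0, fb=0
21: 101001011100 → 1, fb=1
22: 010010111001 → 0, fb=1
23: 100101110011 → 1, fb=0
24: 001011100110 → 0, fb=0
25: 010111001100 → 0, fb=0
26: 101110011000 → 1, fb=0
27: 011100110000 → 0, fb=0
28: 111001100000 → 1, fb=1
29: 110011000001 → 1, fb=1
30: 100110000011 → 1, fb=0
31: 001100000110 → 0, fb=0
32: 011000001100 → 0, fb=1
33: 110000011001 → 1, fb=0
34: 100000110010 → 1, fb=0
35: 000001100100 → 0, fb=1
36: 000011001001 → 0, fb=1
37: 000110010011 → 0, fb=1
38: 001100100111 → 0, fb=1
39: 011001001111 → 0, fb=1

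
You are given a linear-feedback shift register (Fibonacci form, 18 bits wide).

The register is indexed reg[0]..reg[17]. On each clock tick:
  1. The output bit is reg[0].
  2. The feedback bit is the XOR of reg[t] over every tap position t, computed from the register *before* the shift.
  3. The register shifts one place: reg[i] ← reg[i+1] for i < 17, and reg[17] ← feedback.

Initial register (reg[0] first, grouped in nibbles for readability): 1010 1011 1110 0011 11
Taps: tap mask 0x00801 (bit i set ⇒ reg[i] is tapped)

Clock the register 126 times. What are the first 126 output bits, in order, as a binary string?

tick  register→output (feedback)
  0  101010111110001111→1 (1)
  1  010101111100011111→0 (0)
  2  101011111000111110→1 (1)
  3  010111110001111101→0 (1)
  4  101111100011111011→1 (0)
  5  011111000111110110→0 (1)
  6  111110001111101101→1 (0)
  7  111100011111011010→1 (0)
  8  111000111110110100→1 (1)
  9  110001111101101001→1 (0)
 10  100011111011010010→1 (0)
 11  000111110110100100→0 (0)
 12  001111101101001000→0 (1)
 13  011111011010010001→0 (0)
 14  111110110100100010→1 (1)
 15  111101101001000101→1 (0)
 16  111011010010001010→1 (1)
 17  110110100100010101→1 (1)
 18  101101001000101011→1 (1)
 19  011010010001010111→0 (1)
 20  110100100010101111→1 (1)
 21  101001000101011111→1 (0)
 22  010010001010111110→0 (0)
 23  100100010101111100→1 (0)
 24  001000101011111000→0 (1)
 25  010001010111110001→0 (1)
 26  100010101111100011→1 (0)
 27  000101011111000110→0 (1)
 28  001010111110001101→0 (0)
 29  010101111100011010→0 (0)
 30  101011111000110100→1 (1)
 31  010111110001101001→0 (1)
 32  101111100011010011→1 (0)
 33  011111000110100110→0 (0)
 34  111110001101001100→1 (0)
 35  111100011010011000→1 (1)
 36  111000110100110001→1 (1)
 37  110001101001100011→1 (0)
 38  100011010011000110→1 (0)
 39  000110100110001100→0 (0)
 40  001101001100011000→0 (0)
 41  011010011000110000→0 (0)
 42  110100110001100000→1 (0)
 43  101001100011000000→1 (0)
 44  010011000110000000→0 (0)
 45  100110001100000000→1 (1)
 46  001100011000000001→0 (0)
 47  011000110000000010→0 (0)
 48  110001100000000100→1 (1)
 49  100011000000001001→1 (1)
 50  000110000000010011→0 (0)
 51  001100000000100110→0 (0)
 52  011000000001001100→0 (1)
 53  110000000010011001→1 (1)
 54  100000000100110011→1 (1)
 55  000000001001100111→0 (1)
 56  000000010011001111→0 (1)
 57  000000100110011111→0 (0)
 58  000001001100111110→0 (0)
 59  000010011001111100→0 (1)
 60  000100110011111001→0 (1)
 61  001001100111110011→0 (1)
 62  010011001111100111→0 (1)
 63  100110011111001111→1 (0)
 64  001100111110011110→0 (0)
 65  011001111100111100→0 (0)
 66  110011111001111000→1 (0)
 67  100111110011110000→1 (0)
 68  001111100111100000→0 (1)
 69  011111001111000001→0 (1)
 70  111110011110000011→1 (1)
 71  111100111100000111→1 (1)
 72  111001111000001111→1 (1)
 73  110011110000011111→1 (1)
 74  100111100000111111→1 (1)
 75  001111000001111111→0 (1)
 76  011110000011111111→0 (1)
 77  111100000111111111→1 (0)
 78  111000001111111110→1 (0)
 79  110000011111111100→1 (0)
 80  100000111111111000→1 (0)
 81  000001111111110000→0 (1)
 82  000011111111100001→0 (1)
 83  000111111111000011→0 (1)
 84  001111111110000111→0 (0)
 85  011111111100001110→0 (0)
 86  111111111000011100→1 (1)
 87  111111110000111001→1 (1)
 88  111111100001110011→1 (0)
 89  111111000011100110→1 (0)
 90  111110000111001100→1 (0)
 91  111100001110011000→1 (1)
 92  111000011100110001→1 (1)
 93  110000111001100011→1 (0)
 94  100001110011000110→1 (0)
 95  000011100110001100→0 (0)
 96  000111001100011000→0 (0)
 97  001110011000110000→0 (0)
 98  011100110001100000→0 (1)
 99  111001100011000001→1 (0)
100  110011000110000010→1 (1)
101  100110001100000101→1 (1)
102  001100011000001011→0 (0)
103  011000110000010110→0 (0)
104  110001100000101100→1 (1)
105  100011000001011001→1 (0)
106  000110000010110010→0 (0)
107  001100000101100100→0 (1)
108  011000001011001001→0 (1)
109  110000010110010011→1 (1)
110  100000101100100111→1 (1)
111  000001011001001111→0 (1)
112  000010110010011111→0 (0)
113  000101100100111110→0 (0)
114  001011001001111100→0 (1)
115  010110010011111001→0 (1)
116  101100100111110011→1 (0)
117  011001001111100110→0 (1)
118  110010011111001101→1 (0)
119  100100111110011010→1 (1)
120  001001111100110101→0 (0)
121  010011111001101010→0 (1)
122  100111110011010101→1 (0)
123  001111100110101010→0 (0)
124  011111001101010100→0 (1)
125  111110011010101001→1 (1)

101010111110001111101101001000101011111000110100110001100000000100110011111001111000001111111110000111001100011000001011001001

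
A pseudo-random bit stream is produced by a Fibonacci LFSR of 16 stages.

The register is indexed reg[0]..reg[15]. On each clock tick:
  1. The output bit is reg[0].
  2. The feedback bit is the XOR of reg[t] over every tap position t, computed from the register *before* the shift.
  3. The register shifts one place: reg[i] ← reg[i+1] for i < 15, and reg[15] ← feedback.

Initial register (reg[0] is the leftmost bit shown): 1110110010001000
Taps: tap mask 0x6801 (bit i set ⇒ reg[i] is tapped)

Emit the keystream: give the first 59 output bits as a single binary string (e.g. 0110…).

11101100100010001001110011000111101110000000011011101000010

tick  register→output (feedback)
  0  1110110010001000→1 (1)
  1  1101100100010001→1 (0)
  2  1011001000100010→1 (0)
  3  0110010001000100→0 (1)
  4  1100100010001001→1 (1)
  5  1001000100010011→1 (1)
  6  0010001000100111→0 (0)
  7  0100010001001110→0 (0)
  8  1000100010011100→1 (1)
  9  0001000100111001→0 (1)
 10  0010001001110011→0 (0)
 11  0100010011100110→0 (0)
 12  1000100111001100→1 (0)
 13  0001001110011000→0 (1)
 14  0010011100110001→0 (1)
 15  0100111001100011→0 (1)
 16  1001110011000111→1 (1)
 17  0011100110001111→0 (0)
 18  0111001100011110→0 (1)
 19  1110011000111101→1 (1)
 20  1100110001111011→1 (1)
 21  1001100011110111→1 (0)
 22  0011000111101110→0 (0)
 23  0110001111011100→0 (0)
 24  1100011110111000→1 (0)
 25  1000111101110000→1 (0)
 26  0001111011100000→0 (0)
 27  0011110111000000→0 (0)
 28  0111101110000000→0 (0)
 29  1111011100000000→1 (1)
 30  1110111000000001→1 (1)
 31  1101110000000011→1 (0)
 32  1011100000000110→1 (1)
 33  0111000000001101→0 (1)
 34  1110000000011011→1 (1)
 35  1100000000110111→1 (0)
 36  1000000001101110→1 (1)
 37  0000000011011101→0 (0)
 38  0000000110111010→0 (0)
 39  0000001101110100→0 (0)
 40  0000011011101000→0 (0)
 41  0000110111010000→0 (1)
 42  0001101110100001→0 (0)
 43  0011011101000010→0 (1)
 44  0110111010000101→0 (1)
 45  1101110100001011→1 (0)
 46  1011101000010110→1 (0)
 47  0111010000101100→0 (1)
 48  1110100001011001→1 (0)
 49  1101000010110010→1 (1)
 50  1010000101100101→1 (0)
 51  0100001011001010→0 (1)
 52  1000010110010101→1 (1)
 53  0000101100101011→0 (1)
 54  0001011001010111→0 (1)
 55  0010110010101111→0 (0)
 56  0101100101011110→0 (1)
 57  1011001010111101→1 (1)
 58  0110010101111011→0 (0)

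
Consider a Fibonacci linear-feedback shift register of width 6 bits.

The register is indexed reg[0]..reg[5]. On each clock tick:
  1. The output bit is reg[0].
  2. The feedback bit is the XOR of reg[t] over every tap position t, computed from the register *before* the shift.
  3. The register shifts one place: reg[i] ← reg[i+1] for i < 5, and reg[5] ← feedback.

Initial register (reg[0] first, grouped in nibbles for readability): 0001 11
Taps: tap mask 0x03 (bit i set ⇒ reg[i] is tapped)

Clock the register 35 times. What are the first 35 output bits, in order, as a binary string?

step | reg (before) | out | fb
   0 | 000111 | 0 | 0
   1 | 001110 | 0 | 0
   2 | 011100 | 0 | 1
   3 | 111001 | 1 | 0
   4 | 110010 | 1 | 0
   5 | 100100 | 1 | 1
   6 | 001001 | 0 | 0
   7 | 010010 | 0 | 1
   8 | 100101 | 1 | 1
   9 | 001011 | 0 | 0
  10 | 010110 | 0 | 1
  11 | 101101 | 1 | 1
  12 | 011011 | 0 | 1
  13 | 110111 | 1 | 0
  14 | 101110 | 1 | 1
  15 | 011101 | 0 | 1
  16 | 111011 | 1 | 0
  17 | 110110 | 1 | 0
  18 | 101100 | 1 | 1
  19 | 011001 | 0 | 1
  20 | 110011 | 1 | 0
  21 | 100110 | 1 | 1
  22 | 001101 | 0 | 0
  23 | 011010 | 0 | 1
  24 | 110101 | 1 | 0
  25 | 101010 | 1 | 1
  26 | 010101 | 0 | 1
  27 | 101011 | 1 | 1
  28 | 010111 | 0 | 1
  29 | 101111 | 1 | 1
  30 | 011111 | 0 | 1
  31 | 111111 | 1 | 0
  32 | 111110 | 1 | 0
  33 | 111100 | 1 | 0
  34 | 111000 | 1 | 0

00011100100101101110110011010101111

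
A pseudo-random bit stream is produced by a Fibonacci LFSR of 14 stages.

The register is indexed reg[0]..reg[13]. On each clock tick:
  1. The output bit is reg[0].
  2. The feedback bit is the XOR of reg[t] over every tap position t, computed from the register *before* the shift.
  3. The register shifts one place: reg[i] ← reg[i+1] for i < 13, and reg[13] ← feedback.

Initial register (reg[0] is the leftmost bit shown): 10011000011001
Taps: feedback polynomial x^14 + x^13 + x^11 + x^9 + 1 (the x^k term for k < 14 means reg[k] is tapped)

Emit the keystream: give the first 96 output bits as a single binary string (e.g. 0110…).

k : reg_k → out_k, fb_k
0: 10011000011001 → 1, fb=1
1: 00110000110011 → 0, fb=0
2: 01100001100110 → 0, fb=1
3: 11000011001101 → 1, fb=1
4: 10000110011011 → 1, fb=1
5: 00001100110111 → 0, fb=1
6: 00011001101111 → 0, fb=0
7: 00110011011110 → 0, fb=0
8: 01100110111100 → 0, fb=0
9: 11001101111000 → 1, fb=0
10: 10011011110000 → 1, fb=0
11: 00110111100000 → 0, fb=0
12: 01101111000000 → 0, fb=0
13: 11011110000000 → 1, fb=1
14: 10111100000001 → 1, fb=0
15: 01111000000010 → 0, fb=0
16: 11110000000100 → 1, fb=0
17: 11100000001000 → 1, fb=1
18: 11000000010001 → 1, fb=1
19: 10000000100011 → 1, fb=0
20: 00000001000110 → 0, fb=1
21: 00000010001101 → 0, fb=0
22: 00000100011010 → 0, fb=1
23: 00001000110101 → 0, fb=1
24: 00010001101011 → 0, fb=1
25: 00100011010111 → 0, fb=1
26: 01000110101111 → 0, fb=0
27: 10001101011110 → 1, fb=1
28: 00011010111101 → 0, fb=1
29: 00110101111011 → 0, fb=0
30: 01101011110110 → 0, fb=0
31: 11010111101100 → 1, fb=0
32: 10101111011000 → 1, fb=0
33: 01011110110000 → 0, fb=1
34: 10111101100001 → 1, fb=0
35: 01111011000010 → 0, fb=0
36: 11110110000100 → 1, fb=0
37: 11101100001000 → 1, fb=1
38: 11011000010001 → 1, fb=1
39: 10110000100011 → 1, fb=0
40: 01100001000110 → 0, fb=1
41: 11000010001101 → 1, fb=1
42: 10000100011011 → 1, fb=1
43: 00001000110111 → 0, fb=1
44: 00010001101111 → 0, fb=0
45: 00100011011110 → 0, fb=0
46: 01000110111100 → 0, fb=0
47: 10001101111000 → 1, fb=0
48: 00011011110000 → 0, fb=1
49: 00110111100001 → 0, fb=1
50: 01101111000011 → 0, fb=1
51: 11011110000111 → 1, fb=1
52: 10111100001111 → 1, fb=1
53: 01111000011111 → 0, fb=1
54: 11110000111111 → 1, fb=0
55: 11100001111110 → 1, fb=1
56: 11000011111101 → 1, fb=0
57: 10000111111010 → 1, fb=0
58: 00001111110100 → 0, fb=0
59: 00011111101000 → 0, fb=0
60: 00111111010000 → 0, fb=1
61: 01111110100001 → 0, fb=1
62: 11111101000011 → 1, fb=0
63: 11111010000110 → 1, fb=0
64: 11110100001100 → 1, fb=0
65: 11101000011000 → 1, fb=0
66: 11010000110000 → 1, fb=0
67: 10100001100000 → 1, fb=1
68: 01000011000001 → 0, fb=1
69: 10000110000011 → 1, fb=0
70: 00001100000110 → 0, fb=1
71: 00011000001101 → 0, fb=0
72: 00110000011010 → 0, fb=1
73: 01100000110101 → 0, fb=1
74: 11000001101011 → 1, fb=0
75: 10000011010110 → 1, fb=1
76: 00000110101101 → 0, fb=0
77: 00001101011010 → 0, fb=1
78: 00011010110101 → 0, fb=1
79: 00110101101011 → 0, fb=1
80: 01101011010111 → 0, fb=1
81: 11010110101111 → 1, fb=1
82: 10101101011111 → 1, fb=0
83: 01011010111110 → 0, fb=0
84: 10110101111100 → 1, fb=1
85: 01101011111001 → 0, fb=0
86: 11010111110010 → 1, fb=0
87: 10101111100100 → 1, fb=0
88: 01011111001000 → 0, fb=0
89: 10111110010000 → 1, fb=0
90: 01111100100000 → 0, fb=0
91: 11111001000000 → 1, fb=1
92: 11110010000001 → 1, fb=0
93: 11100100000010 → 1, fb=1
94: 11001000000101 → 1, fb=1
95: 10010000001011 → 1, fb=0

100110000110011011110000000100011010111101100001000110111100001111110100001100000110101101011111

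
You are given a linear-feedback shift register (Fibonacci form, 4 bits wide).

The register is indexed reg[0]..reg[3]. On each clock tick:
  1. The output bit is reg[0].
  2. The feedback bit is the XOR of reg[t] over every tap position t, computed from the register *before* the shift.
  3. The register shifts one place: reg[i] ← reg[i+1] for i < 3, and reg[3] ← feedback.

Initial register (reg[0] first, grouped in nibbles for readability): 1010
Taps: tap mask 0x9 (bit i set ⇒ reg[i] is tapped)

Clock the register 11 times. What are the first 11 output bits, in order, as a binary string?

k : reg_k → out_k, fb_k
0: 1010 → 1, fb=1
1: 0101 → 0, fb=1
2: 1011 → 1, fb=0
3: 0110 → 0, fb=0
4: 1100 → 1, fb=1
5: 1001 → 1, fb=0
6: 0010 → 0, fb=0
7: 0100 → 0, fb=0
8: 1000 → 1, fb=1
9: 0001 → 0, fb=1
10: 0011 → 0, fb=1

10101100100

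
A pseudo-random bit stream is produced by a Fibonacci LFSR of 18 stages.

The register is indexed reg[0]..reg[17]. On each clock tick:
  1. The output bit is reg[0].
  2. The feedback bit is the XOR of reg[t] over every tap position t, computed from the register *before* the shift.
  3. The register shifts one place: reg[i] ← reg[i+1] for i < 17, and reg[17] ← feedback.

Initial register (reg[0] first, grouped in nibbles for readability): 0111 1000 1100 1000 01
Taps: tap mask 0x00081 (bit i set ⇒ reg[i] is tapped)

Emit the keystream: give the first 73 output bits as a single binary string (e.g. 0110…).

tick  register→output (feedback)
  0  011110001100100001→0 (0)
  1  111100011001000010→1 (0)
  2  111000110010000100→1 (0)
  3  110001100100001000→1 (1)
  4  100011001000010001→1 (1)
  5  000110010000100011→0 (1)
  6  001100100001000111→0 (0)
  7  011001000010001110→0 (0)
  8  110010000100011100→1 (1)
  9  100100001000111001→1 (1)
 10  001000010001110011→0 (1)
 11  010000100011100111→0 (0)
 12  100001000111001110→1 (1)
 13  000010001110011101→0 (0)
 14  000100011100111010→0 (1)
 15  001000111001110101→0 (1)
 16  010001110011101011→0 (1)
 17  100011100111010111→1 (1)
 18  000111001110101111→0 (0)
 19  001110011101011110→0 (1)
 20  011100111010111101→0 (1)
 21  111001110101111011→1 (0)
 22  110011101011110110→1 (1)
 23  100111010111101101→1 (0)
 24  001110101111011010→0 (0)
 25  011101011110110100→0 (1)
 26  111010111101101001→1 (0)
 27  110101111011010010→1 (0)
 28  101011110110100100→1 (0)
 29  010111101101001000→0 (0)
 30  101111011010010000→1 (0)
 31  011110110100100000→0 (1)
 32  111101101001000001→1 (1)
 33  111011010010000011→1 (0)
 34  110110100100000110→1 (1)
 35  101101001000001101→1 (1)
 36  011010010000011011→0 (1)
 37  110100100000110111→1 (1)
 38  101001000001101111→1 (1)
 39  010010000011011111→0 (0)
 40  100100000110111110→1 (1)
 41  001000001101111101→0 (0)
 42  010000011011111010→0 (1)
 43  100000110111110101→1 (0)
 44  000001101111101010→0 (0)
 45  000011011111010100→0 (1)
 46  000110111110101001→0 (1)
 47  001101111101010011→0 (1)
 48  011011111010100111→0 (1)
 49  110111110101001111→1 (0)
 50  101111101010011110→1 (1)
 51  011111010100111101→0 (1)
 52  111110101001111011→1 (1)
 53  111101010011110111→1 (0)
 54  111010100111101110→1 (1)
 55  110101001111011101→1 (1)
 56  101010011110111011→1 (0)
 57  010100111101110110→0 (1)
 58  101001111011101101→1 (0)
 59  010011110111011010→0 (1)
 60  100111101110110101→1 (1)
 61  001111011101101011→0 (1)
 62  011110111011010111→0 (1)
 63  111101110110101111→1 (0)
 64  111011101101011110→1 (1)
 65  110111011010111101→1 (0)
 66  101110110101111010→1 (0)
 67  011101101011110100→0 (0)
 68  111011010111101000→1 (0)
 69  110110101111010000→1 (1)
 70  101101011110100001→1 (0)
 71  011010111101000010→0 (1)
 72  110101111010000101→1 (0)

0111100011001000010001110011101011110110100100000110111110101001111011101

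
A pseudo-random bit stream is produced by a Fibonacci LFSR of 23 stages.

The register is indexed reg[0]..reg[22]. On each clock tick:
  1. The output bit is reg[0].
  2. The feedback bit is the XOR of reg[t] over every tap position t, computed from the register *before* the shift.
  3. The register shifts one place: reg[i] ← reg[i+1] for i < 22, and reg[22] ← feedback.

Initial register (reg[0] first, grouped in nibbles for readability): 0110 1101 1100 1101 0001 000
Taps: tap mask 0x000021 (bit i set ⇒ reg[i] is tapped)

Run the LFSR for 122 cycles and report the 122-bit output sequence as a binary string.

01101101110011010001000110101000110111100100100101100110001011101100101101000111111011110100011101110100000011110101001111

step | reg (before) | out | fb
   0 | 01101101110011010001000 | 0 | 1
   1 | 11011011100110100010001 | 1 | 1
   2 | 10110111001101000100011 | 1 | 0
   3 | 01101110011010001000110 | 0 | 1
   4 | 11011100110100010001101 | 1 | 0
   5 | 10111001101000100011010 | 1 | 1
   6 | 01110011010001000110101 | 0 | 0
   7 | 11100110100010001101010 | 1 | 0
   8 | 11001101000100011010100 | 1 | 0
   9 | 10011010001000110101000 | 1 | 1
  10 | 00110100010001101010001 | 0 | 1
  11 | 01101000100011010100011 | 0 | 0
  12 | 11010001000110101000110 | 1 | 1
  13 | 10100010001101010001101 | 1 | 1
  14 | 01000100011010100011011 | 0 | 1
  15 | 10001000110101000110111 | 1 | 1
  16 | 00010001101010001101111 | 0 | 0
  17 | 00100011010100011011110 | 0 | 0
  18 | 01000110101000110111100 | 0 | 1
  19 | 10001101010001101111001 | 1 | 0
  20 | 00011010100011011110010 | 0 | 0
  21 | 00110101000110111100100 | 0 | 1
  22 | 01101010001101111001001 | 0 | 0
  23 | 11010100011011110010010 | 1 | 0
  24 | 10101000110111100100100 | 1 | 1
  25 | 01010001101111001001001 | 0 | 0
  26 | 10100011011110010010010 | 1 | 1
  27 | 01000110111100100100101 | 0 | 1
  28 | 10001101111001001001011 | 1 | 0
  29 | 00011011110010010010110 | 0 | 0
  30 | 00110111100100100101100 | 0 | 1
  31 | 01101111001001001011001 | 0 | 1
  32 | 11011110010010010110011 | 1 | 0
  33 | 10111100100100101100110 | 1 | 0
  34 | 01111001001001011001100 | 0 | 0
  35 | 11110010010010110011000 | 1 | 1
  36 | 11100100100101100110001 | 1 | 0
  37 | 11001001001011001100010 | 1 | 1
  38 | 10010010010110011000101 | 1 | 1
  39 | 00100100101100110001011 | 0 | 1
  40 | 01001001011001100010111 | 0 | 0
  41 | 10010010110011000101110 | 1 | 1
  42 | 00100101100110001011101 | 0 | 1
  43 | 01001011001100010111011 | 0 | 0
  44 | 10010110011000101110110 | 1 | 0
  45 | 00101100110001011101100 | 0 | 1
  46 | 01011001100010111011001 | 0 | 0
  47 | 10110011000101110110010 | 1 | 1
  48 | 01100110001011101100101 | 0 | 1
  49 | 11001100010111011001011 | 1 | 0
  50 | 10011000101110110010110 | 1 | 1
  51 | 00110001011101100101101 | 0 | 0
  52 | 01100010111011001011010 | 0 | 0
  53 | 11000101110110010110100 | 1 | 0
  54 | 10001011101100101101000 | 1 | 1
  55 | 00010111011001011010001 | 0 | 1
  56 | 00101110110010110100011 | 0 | 1
  57 | 01011101100101101000111 | 0 | 1
  58 | 10111011001011010001111 | 1 | 1
  59 | 01110110010110100011111 | 0 | 1
  60 | 11101100101101000111111 | 1 | 0
  61 | 11011001011010001111110 | 1 | 1
  62 | 10110010110100011111101 | 1 | 1
  63 | 01100101101000111111011 | 0 | 1
  64 | 11001011010001111110111 | 1 | 1
  65 | 10010110100011111101111 | 1 | 0
  66 | 00101101000111111011110 | 0 | 1
  67 | 01011010001111110111101 | 0 | 0
  68 | 10110100011111101111010 | 1 | 0
  69 | 01101000111111011110100 | 0 | 0
  70 | 11010001111110111101000 | 1 | 1
  71 | 10100011111101111010001 | 1 | 1
  72 | 01000111111011110100011 | 0 | 1
  73 | 10001111110111101000111 | 1 | 0
  74 | 00011111101111010001110 | 0 | 1
  75 | 00111111011110100011101 | 0 | 1
  76 | 01111110111101000111011 | 0 | 1
  77 | 11111101111010001110111 | 1 | 0
  78 | 11111011110100011101110 | 1 | 1
  79 | 11110111101000111011101 | 1 | 0
  80 | 11101111010001110111010 | 1 | 0
  81 | 11011110100011101110100 | 1 | 0
  82 | 10111101000111011101000 | 1 | 0
  83 | 01111010001110111010000 | 0 | 0
  84 | 11110100011101110100000 | 1 | 0
  85 | 11101000111011101000000 | 1 | 1
  86 | 11010001110111010000001 | 1 | 1
  87 | 10100011101110100000011 | 1 | 1
  88 | 01000111011101000000111 | 0 | 1
  89 | 10001110111010000001111 | 1 | 0
  90 | 00011101110100000011110 | 0 | 1
  91 | 00111011101000000111101 | 0 | 0
  92 | 01110111010000001111010 | 0 | 1
  93 | 11101110100000011110101 | 1 | 0
  94 | 11011101000000111101010 | 1 | 0
  95 | 10111010000001111010100 | 1 | 1
  96 | 01110100000011110101001 | 0 | 1
  97 | 11101000000111101010011 | 1 | 1
  98 | 11010000001111010100111 | 1 | 1
  99 | 10100000011110101001111 | 1 | 1
 100 | 01000000111101010011111 | 0 | 0
 101 | 10000001111010100111110 | 1 | 1
 102 | 00000011110101001111101 | 0 | 0
 103 | 00000111101010011111010 | 0 | 1
 104 | 00001111010100111110101 | 0 | 1
 105 | 00011110101001111101011 | 0 | 1
 106 | 00111101010011111010111 | 0 | 1
 107 | 01111010100111110101111 | 0 | 0
 108 | 11110101001111101011110 | 1 | 0
 109 | 11101010011111010111100 | 1 | 1
 110 | 11010100111110101111001 | 1 | 0
 111 | 10101001111101011110010 | 1 | 1
 112 | 01010011111010111100101 | 0 | 0
 113 | 10100111110101111001010 | 1 | 0
 114 | 01001111101011110010100 | 0 | 1
 115 | 10011111010111100101001 | 1 | 0
 116 | 00111110101111001010010 | 0 | 1
 117 | 01111101011110010100101 | 0 | 1
 118 | 11111010111100101001011 | 1 | 1
 119 | 11110101111001010010111 | 1 | 0
 120 | 11101011110010100101110 | 1 | 1
 121 | 11010111100101001011101 | 1 | 0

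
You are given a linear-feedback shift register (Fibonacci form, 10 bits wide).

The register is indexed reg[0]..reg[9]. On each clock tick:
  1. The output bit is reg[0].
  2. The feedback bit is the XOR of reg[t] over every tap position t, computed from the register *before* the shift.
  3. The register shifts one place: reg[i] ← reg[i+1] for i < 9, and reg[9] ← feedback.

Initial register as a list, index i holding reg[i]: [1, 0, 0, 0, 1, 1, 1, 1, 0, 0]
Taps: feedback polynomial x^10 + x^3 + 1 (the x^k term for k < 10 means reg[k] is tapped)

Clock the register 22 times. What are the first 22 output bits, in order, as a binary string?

1000111100111101101101

k : reg_k → out_k, fb_k
0: 1000111100 → 1, fb=1
1: 0001111001 → 0, fb=1
2: 0011110011 → 0, fb=1
3: 0111100111 → 0, fb=1
4: 1111001111 → 1, fb=0
5: 1110011110 → 1, fb=1
6: 1100111101 → 1, fb=1
7: 1001111011 → 1, fb=0
8: 0011110110 → 0, fb=1
9: 0111101101 → 0, fb=1
10: 1111011011 → 1, fb=0
11: 1110110110 → 1, fb=1
12: 1101101101 → 1, fb=0
13: 1011011010 → 1, fb=0
14: 0110110100 → 0, fb=0
15: 1101101000 → 1, fb=0
16: 1011010000 → 1, fb=0
17: 0110100000 → 0, fb=0
18: 1101000000 → 1, fb=0
19: 1010000000 → 1, fb=1
20: 0100000001 → 0, fb=0
21: 1000000010 → 1, fb=1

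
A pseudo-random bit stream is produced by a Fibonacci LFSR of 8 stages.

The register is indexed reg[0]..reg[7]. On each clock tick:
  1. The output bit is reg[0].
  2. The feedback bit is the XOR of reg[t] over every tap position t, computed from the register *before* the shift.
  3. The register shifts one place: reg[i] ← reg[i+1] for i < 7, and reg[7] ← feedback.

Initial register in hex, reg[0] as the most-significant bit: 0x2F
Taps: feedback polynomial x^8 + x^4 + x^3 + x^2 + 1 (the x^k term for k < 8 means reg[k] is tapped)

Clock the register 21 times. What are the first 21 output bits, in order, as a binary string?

001011110001101000000

step | reg (before) | out | fb
   0 | 00101111 | 0 | 0
   1 | 01011110 | 0 | 0
   2 | 10111100 | 1 | 0
   3 | 01111000 | 0 | 1
   4 | 11110001 | 1 | 1
   5 | 11100011 | 1 | 0
   6 | 11000110 | 1 | 1
   7 | 10001101 | 1 | 0
   8 | 00011010 | 0 | 0
   9 | 00110100 | 0 | 0
  10 | 01101000 | 0 | 0
  11 | 11010000 | 1 | 0
  12 | 10100000 | 1 | 0
  13 | 01000000 | 0 | 0
  14 | 10000000 | 1 | 1
  15 | 00000001 | 0 | 0
  16 | 00000010 | 0 | 0
  17 | 00000100 | 0 | 0
  18 | 00001000 | 0 | 1
  19 | 00010001 | 0 | 1
  20 | 00100011 | 0 | 1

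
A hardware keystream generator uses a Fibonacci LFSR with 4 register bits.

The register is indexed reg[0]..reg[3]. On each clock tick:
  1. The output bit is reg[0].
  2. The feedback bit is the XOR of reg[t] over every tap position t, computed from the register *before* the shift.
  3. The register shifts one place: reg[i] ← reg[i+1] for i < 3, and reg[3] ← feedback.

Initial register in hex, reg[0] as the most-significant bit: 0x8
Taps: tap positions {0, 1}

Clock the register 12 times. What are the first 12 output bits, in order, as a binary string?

100010011010

k : reg_k → out_k, fb_k
0: 1000 → 1, fb=1
1: 0001 → 0, fb=0
2: 0010 → 0, fb=0
3: 0100 → 0, fb=1
4: 1001 → 1, fb=1
5: 0011 → 0, fb=0
6: 0110 → 0, fb=1
7: 1101 → 1, fb=0
8: 1010 → 1, fb=1
9: 0101 → 0, fb=1
10: 1011 → 1, fb=1
11: 0111 → 0, fb=1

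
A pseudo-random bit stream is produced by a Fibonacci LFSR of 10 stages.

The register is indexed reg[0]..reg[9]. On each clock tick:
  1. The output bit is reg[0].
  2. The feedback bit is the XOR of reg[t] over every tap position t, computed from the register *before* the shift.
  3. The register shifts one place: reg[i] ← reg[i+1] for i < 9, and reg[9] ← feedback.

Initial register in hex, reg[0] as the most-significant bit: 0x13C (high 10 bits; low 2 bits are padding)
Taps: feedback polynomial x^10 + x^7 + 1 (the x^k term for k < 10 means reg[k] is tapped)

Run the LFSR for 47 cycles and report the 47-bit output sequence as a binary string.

tick  register→output (feedback)
  0  0001001111→0 (1)
  1  0010011111→0 (1)
  2  0100111111→0 (1)
  3  1001111111→1 (0)
  4  0011111110→0 (1)
  5  0111111101→0 (1)
  6  1111111011→1 (1)
  7  1111110111→1 (0)
  8  1111101110→1 (0)
  9  1111011100→1 (0)
 10  1110111000→1 (1)
 11  1101110001→1 (1)
 12  1011100011→1 (1)
 13  0111000111→0 (1)
 14  1110001111→1 (0)
 15  1100011110→1 (0)
 16  1000111100→1 (0)
 17  0001111000→0 (0)
 18  0011110000→0 (0)
 19  0111100000→0 (0)
 20  1111000000→1 (1)
 21  1110000001→1 (1)
 22  1100000011→1 (1)
 23  1000000111→1 (0)
 24  0000001110→0 (1)
 25  0000011101→0 (1)
 26  0000111011→0 (0)
 27  0001110110→0 (1)
 28  0011101101→0 (1)
 29  0111011011→0 (0)
 30  1110110110→1 (0)
 31  1101101100→1 (0)
 32  1011011000→1 (1)
 33  0110110001→0 (0)
 34  1101100010→1 (1)
 35  1011000101→1 (0)
 36  0110001010→0 (0)
 37  1100010100→1 (0)
 38  1000101000→1 (1)
 39  0001010001→0 (0)
 40  0010100010→0 (0)
 41  0101000100→0 (1)
 42  1010001001→1 (1)
 43  0100010011→0 (0)
 44  1000100110→1 (0)
 45  0001001100→0 (1)
 46  0010011001→0 (0)

00010011111110111000111100000011101101100010100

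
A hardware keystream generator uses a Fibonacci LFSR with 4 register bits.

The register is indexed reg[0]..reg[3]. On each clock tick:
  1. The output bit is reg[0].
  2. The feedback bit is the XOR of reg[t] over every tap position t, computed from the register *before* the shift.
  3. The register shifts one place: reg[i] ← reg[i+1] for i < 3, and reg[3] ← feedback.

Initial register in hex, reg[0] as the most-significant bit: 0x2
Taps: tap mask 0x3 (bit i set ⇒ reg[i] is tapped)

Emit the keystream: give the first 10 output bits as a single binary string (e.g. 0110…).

step | reg (before) | out | fb
   0 | 0010 | 0 | 0
   1 | 0100 | 0 | 1
   2 | 1001 | 1 | 1
   3 | 0011 | 0 | 0
   4 | 0110 | 0 | 1
   5 | 1101 | 1 | 0
   6 | 1010 | 1 | 1
   7 | 0101 | 0 | 1
   8 | 1011 | 1 | 1
   9 | 0111 | 0 | 1

0010011010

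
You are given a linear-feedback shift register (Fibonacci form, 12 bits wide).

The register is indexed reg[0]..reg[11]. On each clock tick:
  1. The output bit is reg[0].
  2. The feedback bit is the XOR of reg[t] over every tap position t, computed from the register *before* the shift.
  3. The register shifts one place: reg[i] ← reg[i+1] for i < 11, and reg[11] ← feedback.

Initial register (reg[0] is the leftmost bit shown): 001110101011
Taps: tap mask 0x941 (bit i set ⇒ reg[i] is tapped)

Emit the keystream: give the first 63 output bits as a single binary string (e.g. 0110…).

001110101011110011100100000101011000101010010010100011010111001

step | reg (before) | out | fb
   0 | 001110101011 | 0 | 1
   1 | 011101010111 | 0 | 1
   2 | 111010101111 | 1 | 0
   3 | 110101011110 | 1 | 0
   4 | 101010111100 | 1 | 1
   5 | 010101111001 | 0 | 1
   6 | 101011110011 | 1 | 1
   7 | 010111100111 | 0 | 0
   8 | 101111001110 | 1 | 0
   9 | 011110011100 | 0 | 1
  10 | 111100111001 | 1 | 0
  11 | 111001110010 | 1 | 0
  12 | 110011100100 | 1 | 0
  13 | 100111001000 | 1 | 0
  14 | 001110010000 | 0 | 0
  15 | 011100100000 | 0 | 1
  16 | 111001000001 | 1 | 0
  17 | 110010000010 | 1 | 1
  18 | 100100000101 | 1 | 0
  19 | 001000001010 | 0 | 1
  20 | 010000010101 | 0 | 1
  21 | 100000101011 | 1 | 0
  22 | 000001010110 | 0 | 0
  23 | 000010101100 | 0 | 0
  24 | 000101011000 | 0 | 1
  25 | 001010110001 | 0 | 0
  26 | 010101100010 | 0 | 1
  27 | 101011000101 | 1 | 0
  28 | 010110001010 | 0 | 1
  29 | 101100010101 | 1 | 0
  30 | 011000101010 | 0 | 0
  31 | 110001010100 | 1 | 1
  32 | 100010101001 | 1 | 0
  33 | 000101010010 | 0 | 0
  34 | 001010100100 | 0 | 1
  35 | 010101001001 | 0 | 0
  36 | 101010010010 | 1 | 1
  37 | 010100100101 | 0 | 0
  38 | 101001001010 | 1 | 0
  39 | 010010010100 | 0 | 0
  40 | 100100101000 | 1 | 1
  41 | 001001010001 | 0 | 1
  42 | 010010100011 | 0 | 0
  43 | 100101000110 | 1 | 1
  44 | 001010001101 | 0 | 0
  45 | 010100011010 | 0 | 1
  46 | 101000110101 | 1 | 1
  47 | 010001101011 | 0 | 1
  48 | 100011010111 | 1 | 0
  49 | 000110101110 | 0 | 0
  50 | 001101011100 | 0 | 1
  51 | 011010111001 | 0 | 1
  52 | 110101110011 | 1 | 1
  53 | 101011100111 | 1 | 1
  54 | 010111001111 | 0 | 0
  55 | 101110011110 | 1 | 0
  56 | 011100111100 | 0 | 0
  57 | 111001111000 | 1 | 1
  58 | 110011110001 | 1 | 1
  59 | 100111100011 | 1 | 1
  60 | 001111000111 | 0 | 1
  61 | 011110001111 | 0 | 0
  62 | 111100011110 | 1 | 0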